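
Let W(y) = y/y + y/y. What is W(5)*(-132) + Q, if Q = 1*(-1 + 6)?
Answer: -259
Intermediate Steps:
W(y) = 2 (W(y) = 1 + 1 = 2)
Q = 5 (Q = 1*5 = 5)
W(5)*(-132) + Q = 2*(-132) + 5 = -264 + 5 = -259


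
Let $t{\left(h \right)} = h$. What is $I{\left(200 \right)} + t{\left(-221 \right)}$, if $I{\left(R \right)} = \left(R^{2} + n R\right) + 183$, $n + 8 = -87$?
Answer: $20962$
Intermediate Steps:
$n = -95$ ($n = -8 - 87 = -95$)
$I{\left(R \right)} = 183 + R^{2} - 95 R$ ($I{\left(R \right)} = \left(R^{2} - 95 R\right) + 183 = 183 + R^{2} - 95 R$)
$I{\left(200 \right)} + t{\left(-221 \right)} = \left(183 + 200^{2} - 19000\right) - 221 = \left(183 + 40000 - 19000\right) - 221 = 21183 - 221 = 20962$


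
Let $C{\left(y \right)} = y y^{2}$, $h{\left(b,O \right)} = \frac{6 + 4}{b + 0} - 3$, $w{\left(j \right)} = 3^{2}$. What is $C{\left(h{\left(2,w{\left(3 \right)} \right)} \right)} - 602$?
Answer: $-594$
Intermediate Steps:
$w{\left(j \right)} = 9$
$h{\left(b,O \right)} = -3 + \frac{10}{b}$ ($h{\left(b,O \right)} = \frac{10}{b} - 3 = -3 + \frac{10}{b}$)
$C{\left(y \right)} = y^{3}$
$C{\left(h{\left(2,w{\left(3 \right)} \right)} \right)} - 602 = \left(-3 + \frac{10}{2}\right)^{3} - 602 = \left(-3 + 10 \cdot \frac{1}{2}\right)^{3} - 602 = \left(-3 + 5\right)^{3} - 602 = 2^{3} - 602 = 8 - 602 = -594$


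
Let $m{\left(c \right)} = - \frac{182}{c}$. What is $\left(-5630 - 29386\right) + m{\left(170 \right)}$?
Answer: $- \frac{2976451}{85} \approx -35017.0$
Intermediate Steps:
$\left(-5630 - 29386\right) + m{\left(170 \right)} = \left(-5630 - 29386\right) - \frac{182}{170} = -35016 - \frac{91}{85} = - \frac{2976451}{85}$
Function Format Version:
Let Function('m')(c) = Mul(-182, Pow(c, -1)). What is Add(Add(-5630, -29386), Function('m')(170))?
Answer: Rational(-2976451, 85) ≈ -35017.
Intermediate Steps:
Add(Add(-5630, -29386), Function('m')(170)) = Add(Add(-5630, -29386), Mul(-182, Pow(170, -1))) = Add(-35016, Mul(-182, Rational(1, 170))) = Add(-35016, Rational(-91, 85)) = Rational(-2976451, 85)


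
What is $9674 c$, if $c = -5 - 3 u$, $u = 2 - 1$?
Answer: $-77392$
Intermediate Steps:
$u = 1$ ($u = 2 - 1 = 1$)
$c = -8$ ($c = -5 - 3 = -8$)
$9674 c = 9674 \left(-8\right) = -77392$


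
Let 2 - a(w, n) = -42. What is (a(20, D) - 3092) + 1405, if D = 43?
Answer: -1643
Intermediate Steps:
a(w, n) = 44 (a(w, n) = 2 - 1*(-42) = 2 + 42 = 44)
(a(20, D) - 3092) + 1405 = (44 - 3092) + 1405 = -3048 + 1405 = -1643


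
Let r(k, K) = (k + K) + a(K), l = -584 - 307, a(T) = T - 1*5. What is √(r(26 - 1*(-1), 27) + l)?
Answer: I*√815 ≈ 28.548*I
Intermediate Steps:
a(T) = -5 + T (a(T) = T - 5 = -5 + T)
l = -891
r(k, K) = -5 + k + 2*K (r(k, K) = (k + K) + (-5 + K) = (K + k) + (-5 + K) = -5 + k + 2*K)
√(r(26 - 1*(-1), 27) + l) = √((-5 + (26 - 1*(-1)) + 2*27) - 891) = √((-5 + (26 + 1) + 54) - 891) = √((-5 + 27 + 54) - 891) = √(76 - 891) = √(-815) = I*√815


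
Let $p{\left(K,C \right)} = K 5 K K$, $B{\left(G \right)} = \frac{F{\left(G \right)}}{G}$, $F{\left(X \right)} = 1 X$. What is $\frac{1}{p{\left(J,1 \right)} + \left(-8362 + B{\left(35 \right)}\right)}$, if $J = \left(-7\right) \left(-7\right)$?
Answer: $\frac{1}{579884} \approx 1.7245 \cdot 10^{-6}$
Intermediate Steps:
$J = 49$
$F{\left(X \right)} = X$
$B{\left(G \right)} = 1$ ($B{\left(G \right)} = \frac{G}{G} = 1$)
$p{\left(K,C \right)} = 5 K^{3}$ ($p{\left(K,C \right)} = 5 K K K = 5 K^{2} K = 5 K^{3}$)
$\frac{1}{p{\left(J,1 \right)} + \left(-8362 + B{\left(35 \right)}\right)} = \frac{1}{5 \cdot 49^{3} + \left(-8362 + 1\right)} = \frac{1}{5 \cdot 117649 - 8361} = \frac{1}{588245 - 8361} = \frac{1}{579884}$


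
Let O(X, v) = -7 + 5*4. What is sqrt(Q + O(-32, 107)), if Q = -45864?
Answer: I*sqrt(45851) ≈ 214.13*I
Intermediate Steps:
O(X, v) = 13 (O(X, v) = -7 + 20 = 13)
sqrt(Q + O(-32, 107)) = sqrt(-45864 + 13) = sqrt(-45851) = I*sqrt(45851)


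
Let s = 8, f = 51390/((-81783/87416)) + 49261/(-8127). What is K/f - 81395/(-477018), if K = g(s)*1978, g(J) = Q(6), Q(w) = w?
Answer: -29287962114583637/645087656104745562 ≈ -0.045402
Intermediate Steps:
f = -1352333991809/24616683 (f = 51390/((-81783*1/87416)) + 49261*(-1/8127) = 51390/(-81783/87416) - 49261/8127 = 51390*(-87416/81783) - 49261/8127 = -499145360/9087 - 49261/8127 = -1352333991809/24616683 ≈ -54936.)
g(J) = 6
K = 11868 (K = 6*1978 = 11868)
K/f - 81395/(-477018) = 11868/(-1352333991809/24616683) - 81395/(-477018) = 11868*(-24616683/1352333991809) - 81395*(-1/477018) = -292150793844/1352333991809 + 81395/477018 = -29287962114583637/645087656104745562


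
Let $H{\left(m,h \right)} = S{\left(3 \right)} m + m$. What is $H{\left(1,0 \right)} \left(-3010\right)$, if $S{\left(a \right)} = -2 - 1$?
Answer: $6020$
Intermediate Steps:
$S{\left(a \right)} = -3$ ($S{\left(a \right)} = -2 - 1 = -3$)
$H{\left(m,h \right)} = - 2 m$ ($H{\left(m,h \right)} = - 3 m + m = - 2 m$)
$H{\left(1,0 \right)} \left(-3010\right) = \left(-2\right) 1 \left(-3010\right) = \left(-2\right) \left(-3010\right) = 6020$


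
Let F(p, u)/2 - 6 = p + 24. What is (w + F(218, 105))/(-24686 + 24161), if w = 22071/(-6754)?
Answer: -3327913/3545850 ≈ -0.93854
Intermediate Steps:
F(p, u) = 60 + 2*p (F(p, u) = 12 + 2*(p + 24) = 12 + 2*(24 + p) = 12 + (48 + 2*p) = 60 + 2*p)
w = -22071/6754 (w = 22071*(-1/6754) = -22071/6754 ≈ -3.2678)
(w + F(218, 105))/(-24686 + 24161) = (-22071/6754 + (60 + 2*218))/(-24686 + 24161) = (-22071/6754 + (60 + 436))/(-525) = (-22071/6754 + 496)*(-1/525) = (3327913/6754)*(-1/525) = -3327913/3545850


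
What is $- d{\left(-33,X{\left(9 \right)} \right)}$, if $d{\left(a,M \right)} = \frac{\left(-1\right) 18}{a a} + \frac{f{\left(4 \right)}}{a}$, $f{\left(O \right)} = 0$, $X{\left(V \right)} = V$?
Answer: $\frac{2}{121} \approx 0.016529$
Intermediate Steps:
$d{\left(a,M \right)} = - \frac{18}{a^{2}}$ ($d{\left(a,M \right)} = \frac{\left(-1\right) 18}{a a} + \frac{0}{a} = - \frac{18}{a^{2}} + 0 = - \frac{18}{a^{2}}$)
$- d{\left(-33,X{\left(9 \right)} \right)} = - \frac{-18}{1089} = \left(-1\right) \left(- \frac{2}{121}\right) = \frac{2}{121}$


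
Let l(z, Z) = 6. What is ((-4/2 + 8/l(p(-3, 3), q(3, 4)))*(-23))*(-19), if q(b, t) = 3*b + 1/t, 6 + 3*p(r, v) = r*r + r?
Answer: -874/3 ≈ -291.33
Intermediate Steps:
p(r, v) = -2 + r/3 + r²/3 (p(r, v) = -2 + (r*r + r)/3 = -2 + (r² + r)/3 = -2 + (r + r²)/3 = -2 + (r/3 + r²/3) = -2 + r/3 + r²/3)
q(b, t) = 1/t + 3*b
((-4/2 + 8/l(p(-3, 3), q(3, 4)))*(-23))*(-19) = ((-4/2 + 8/6)*(-23))*(-19) = ((-4*½ + 8*(⅙))*(-23))*(-19) = ((-2 + 4/3)*(-23))*(-19) = -⅔*(-23)*(-19) = (46/3)*(-19) = -874/3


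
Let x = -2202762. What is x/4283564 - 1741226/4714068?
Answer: -1115163929080/1262063248647 ≈ -0.88360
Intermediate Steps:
x/4283564 - 1741226/4714068 = -2202762/4283564 - 1741226/4714068 = -2202762*1/4283564 - 1741226*1/4714068 = -1101381/2141782 - 870613/2357034 = -1115163929080/1262063248647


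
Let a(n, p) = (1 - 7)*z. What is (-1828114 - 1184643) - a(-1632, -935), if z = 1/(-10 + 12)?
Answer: -3012754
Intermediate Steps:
z = 1/2 ≈ 0.50000
a(n, p) = -3 (a(n, p) = (1 - 7)*(1/2) = -6*1/2 = -3)
(-1828114 - 1184643) - a(-1632, -935) = (-1828114 - 1184643) - 1*(-3) = -3012757 + 3 = -3012754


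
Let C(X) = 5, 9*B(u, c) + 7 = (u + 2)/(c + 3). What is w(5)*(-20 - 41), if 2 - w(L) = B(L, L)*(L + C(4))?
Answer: -19337/36 ≈ -537.14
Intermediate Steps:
B(u, c) = -7/9 + (2 + u)/(9*(3 + c)) (B(u, c) = -7/9 + ((u + 2)/(c + 3))/9 = -7/9 + ((2 + u)/(3 + c))/9 = -7/9 + (2 + u)/(9*(3 + c)))
w(L) = 2 - (-19 - 6*L)*(5 + L)/(9*(3 + L)) (w(L) = 2 - (-19 + L - 7*L)/(9*(3 + L))*(L + 5) = 2 - (-19 - 6*L)/(9*(3 + L))*(5 + L) = 2 - (-19 - 6*L)*(5 + L)/(9*(3 + L)))
w(5)*(-20 - 41) = ((149 + 6*5² + 67*5)/(9*(3 + 5)))*(-20 - 41) = ((⅑)*(149 + 6*25 + 335)/8)*(-61) = ((⅑)*(⅛)*(149 + 150 + 335))*(-61) = ((⅑)*(⅛)*634)*(-61) = (317/36)*(-61) = -19337/36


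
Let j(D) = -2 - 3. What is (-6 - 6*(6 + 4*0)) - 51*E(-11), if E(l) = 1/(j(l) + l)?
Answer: -621/16 ≈ -38.813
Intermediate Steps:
j(D) = -5
E(l) = 1/(-5 + l)
(-6 - 6*(6 + 4*0)) - 51*E(-11) = (-6 - 6*(6 + 4*0)) - 51/(-5 - 11) = (-6 - 6*(6 + 0)) - 51/(-16) = (-6 - 6*6) - 51*(-1/16) = (-6 - 36) + 51/16 = -42 + 51/16 = -621/16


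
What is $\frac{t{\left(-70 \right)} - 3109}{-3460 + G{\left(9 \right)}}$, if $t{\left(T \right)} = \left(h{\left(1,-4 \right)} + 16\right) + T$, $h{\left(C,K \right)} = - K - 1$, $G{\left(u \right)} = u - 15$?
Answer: $\frac{1580}{1733} \approx 0.91171$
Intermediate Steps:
$G{\left(u \right)} = -15 + u$ ($G{\left(u \right)} = u - 15 = -15 + u$)
$h{\left(C,K \right)} = -1 - K$
$t{\left(T \right)} = 19 + T$ ($t{\left(T \right)} = \left(\left(-1 - -4\right) + 16\right) + T = \left(\left(-1 + 4\right) + 16\right) + T = \left(3 + 16\right) + T = 19 + T$)
$\frac{t{\left(-70 \right)} - 3109}{-3460 + G{\left(9 \right)}} = \frac{\left(19 - 70\right) - 3109}{-3460 + \left(-15 + 9\right)} = \frac{-51 - 3109}{-3460 - 6} = - \frac{3160}{-3466} = \left(-3160\right) \left(- \frac{1}{3466}\right) = \frac{1580}{1733}$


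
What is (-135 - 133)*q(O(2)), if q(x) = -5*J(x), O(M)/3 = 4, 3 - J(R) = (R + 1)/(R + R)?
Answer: 19765/6 ≈ 3294.2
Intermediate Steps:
J(R) = 3 - (1 + R)/(2*R) (J(R) = 3 - (R + 1)/(R + R) = 3 - (1 + R)/(2*R))
O(M) = 12 (O(M) = 3*4 = 12)
q(x) = -5*(-1 + 5*x)/(2*x)
(-135 - 133)*q(O(2)) = (-135 - 133)*((5/2)*(1 - 5*12)/12) = -670*(1 - 60)/12 = -670*(-59)/12 = -268*(-295/24) = 19765/6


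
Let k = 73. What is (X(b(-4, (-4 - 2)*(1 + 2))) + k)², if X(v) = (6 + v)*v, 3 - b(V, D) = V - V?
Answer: 10000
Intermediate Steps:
b(V, D) = 3 (b(V, D) = 3 - (V - V) = 3 - 1*0 = 3 + 0 = 3)
X(v) = v*(6 + v)
(X(b(-4, (-4 - 2)*(1 + 2))) + k)² = (3*(6 + 3) + 73)² = (3*9 + 73)² = (27 + 73)² = 100² = 10000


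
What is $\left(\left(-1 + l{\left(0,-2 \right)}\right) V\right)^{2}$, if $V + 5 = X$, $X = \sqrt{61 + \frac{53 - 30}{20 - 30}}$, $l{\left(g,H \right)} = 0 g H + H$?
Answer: $\frac{7533}{10} - 9 \sqrt{5870} \approx 63.757$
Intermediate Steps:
$l{\left(g,H \right)} = H$ ($l{\left(g,H \right)} = 0 H + H = 0 + H = H$)
$X = \frac{\sqrt{5870}}{10}$ ($X = \sqrt{61 + \frac{23}{-10}} = \sqrt{61 + 23 \left(- \frac{1}{10}\right)} = \sqrt{61 - \frac{23}{10}} = \sqrt{\frac{587}{10}} = \frac{\sqrt{5870}}{10} \approx 7.6616$)
$V = -5 + \frac{\sqrt{5870}}{10} \approx 2.6616$
$\left(\left(-1 + l{\left(0,-2 \right)}\right) V\right)^{2} = \left(\left(-1 - 2\right) \left(-5 + \frac{\sqrt{5870}}{10}\right)\right)^{2} = \left(- 3 \left(-5 + \frac{\sqrt{5870}}{10}\right)\right)^{2} = \left(15 - \frac{3 \sqrt{5870}}{10}\right)^{2}$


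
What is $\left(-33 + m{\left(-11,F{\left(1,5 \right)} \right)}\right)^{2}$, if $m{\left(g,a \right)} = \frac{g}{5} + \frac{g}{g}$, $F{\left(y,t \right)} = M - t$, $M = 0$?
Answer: $\frac{29241}{25} \approx 1169.6$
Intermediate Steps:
$F{\left(y,t \right)} = - t$ ($F{\left(y,t \right)} = 0 - t = - t$)
$m{\left(g,a \right)} = 1 + \frac{g}{5}$ ($m{\left(g,a \right)} = g \frac{1}{5} + 1 = \frac{g}{5} + 1 = 1 + \frac{g}{5}$)
$\left(-33 + m{\left(-11,F{\left(1,5 \right)} \right)}\right)^{2} = \left(-33 + \left(1 + \frac{1}{5} \left(-11\right)\right)\right)^{2} = \left(-33 + \left(1 - \frac{11}{5}\right)\right)^{2} = \left(-33 - \frac{6}{5}\right)^{2} = \left(- \frac{171}{5}\right)^{2} = \frac{29241}{25}$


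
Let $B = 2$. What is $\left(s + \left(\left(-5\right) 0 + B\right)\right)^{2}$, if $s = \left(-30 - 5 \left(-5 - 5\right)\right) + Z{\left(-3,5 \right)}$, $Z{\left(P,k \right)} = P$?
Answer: $361$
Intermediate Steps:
$s = 17$ ($s = \left(-30 - 5 \left(-5 - 5\right)\right) - 3 = \left(-30 - -50\right) - 3 = \left(-30 + 50\right) - 3 = 20 - 3 = 17$)
$\left(s + \left(\left(-5\right) 0 + B\right)\right)^{2} = \left(17 + \left(\left(-5\right) 0 + 2\right)\right)^{2} = \left(17 + \left(0 + 2\right)\right)^{2} = \left(17 + 2\right)^{2} = 19^{2} = 361$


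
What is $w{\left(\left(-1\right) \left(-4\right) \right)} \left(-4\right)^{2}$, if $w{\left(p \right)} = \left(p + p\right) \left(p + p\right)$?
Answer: $1024$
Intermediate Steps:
$w{\left(p \right)} = 4 p^{2}$ ($w{\left(p \right)} = 2 p 2 p = 4 p^{2}$)
$w{\left(\left(-1\right) \left(-4\right) \right)} \left(-4\right)^{2} = 4 \left(\left(-1\right) \left(-4\right)\right)^{2} \left(-4\right)^{2} = 4 \cdot 4^{2} \cdot 16 = 4 \cdot 16 \cdot 16 = 64 \cdot 16 = 1024$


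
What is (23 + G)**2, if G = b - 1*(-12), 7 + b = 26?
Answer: 2916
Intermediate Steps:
b = 19 (b = -7 + 26 = 19)
G = 31 (G = 19 - 1*(-12) = 19 + 12 = 31)
(23 + G)**2 = (23 + 31)**2 = 54**2 = 2916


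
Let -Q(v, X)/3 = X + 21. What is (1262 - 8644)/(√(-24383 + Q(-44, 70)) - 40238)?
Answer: 74259229/404780325 + 7382*I*√1541/404780325 ≈ 0.18346 + 0.00071591*I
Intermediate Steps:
Q(v, X) = -63 - 3*X (Q(v, X) = -3*(X + 21) = -3*(21 + X) = -63 - 3*X)
(1262 - 8644)/(√(-24383 + Q(-44, 70)) - 40238) = (1262 - 8644)/(√(-24383 + (-63 - 3*70)) - 40238) = -7382/(√(-24383 + (-63 - 210)) - 40238) = -7382/(√(-24383 - 273) - 40238) = -7382/(√(-24656) - 40238) = -7382/(4*I*√1541 - 40238) = -7382/(-40238 + 4*I*√1541)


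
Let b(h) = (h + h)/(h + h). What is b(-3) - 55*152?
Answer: -8359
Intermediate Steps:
b(h) = 1 (b(h) = (2*h)/((2*h)) = (2*h)*(1/(2*h)) = 1)
b(-3) - 55*152 = 1 - 55*152 = 1 - 8360 = -8359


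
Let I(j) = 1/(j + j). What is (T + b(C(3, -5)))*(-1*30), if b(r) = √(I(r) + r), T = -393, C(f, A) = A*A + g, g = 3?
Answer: 11790 - 15*√21966/14 ≈ 11631.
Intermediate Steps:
C(f, A) = 3 + A² (C(f, A) = A*A + 3 = A² + 3 = 3 + A²)
I(j) = 1/(2*j)
b(r) = √(r + 1/(2*r)) (b(r) = √(1/(2*r) + r) = √(r + 1/(2*r)))
(T + b(C(3, -5)))*(-1*30) = (-393 + √(2/(3 + (-5)²) + 4*(3 + (-5)²))/2)*(-1*30) = (-393 + √(2/(3 + 25) + 4*(3 + 25))/2)*(-30) = (-393 + √(2/28 + 4*28)/2)*(-30) = (-393 + √(2*(1/28) + 112)/2)*(-30) = (-393 + √(1/14 + 112)/2)*(-30) = (-393 + √(1569/14)/2)*(-30) = (-393 + (√21966/14)/2)*(-30) = (-393 + √21966/28)*(-30) = 11790 - 15*√21966/14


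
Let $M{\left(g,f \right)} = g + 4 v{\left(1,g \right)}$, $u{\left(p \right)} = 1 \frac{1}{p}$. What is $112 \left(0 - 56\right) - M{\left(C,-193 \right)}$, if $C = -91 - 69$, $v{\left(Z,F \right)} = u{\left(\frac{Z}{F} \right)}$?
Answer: $-5472$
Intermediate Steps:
$u{\left(p \right)} = \frac{1}{p}$
$v{\left(Z,F \right)} = \frac{F}{Z}$ ($v{\left(Z,F \right)} = \frac{1}{Z \frac{1}{F}} = \frac{F}{Z}$)
$C = -160$ ($C = -91 - 69 = -160$)
$M{\left(g,f \right)} = 5 g$ ($M{\left(g,f \right)} = g + 4 \frac{g}{1} = g + 4 g 1 = g + 4 g = 5 g$)
$112 \left(0 - 56\right) - M{\left(C,-193 \right)} = 112 \left(0 - 56\right) - 5 \left(-160\right) = 112 \left(-56\right) - -800 = -6272 + 800 = -5472$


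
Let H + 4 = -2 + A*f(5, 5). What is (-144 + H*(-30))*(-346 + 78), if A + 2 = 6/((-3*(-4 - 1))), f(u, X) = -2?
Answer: 16080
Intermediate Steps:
A = -8/5 (A = -2 + 6/((-3*(-4 - 1))) = -2 + 6/((-3*(-5))) = -2 + 6/15 = -2 + 6*(1/15) = -2 + ⅖ = -8/5 ≈ -1.6000)
H = -14/5 (H = -4 + (-2 - 8/5*(-2)) = -4 + (-2 + 16/5) = -4 + 6/5 = -14/5 ≈ -2.8000)
(-144 + H*(-30))*(-346 + 78) = (-144 - 14/5*(-30))*(-346 + 78) = (-144 + 84)*(-268) = -60*(-268) = 16080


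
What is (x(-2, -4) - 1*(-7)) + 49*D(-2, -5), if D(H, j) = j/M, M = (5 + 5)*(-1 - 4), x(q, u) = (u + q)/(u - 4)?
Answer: 253/20 ≈ 12.650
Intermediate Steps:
x(q, u) = (q + u)/(-4 + u)
M = -50 (M = 10*(-5) = -50)
D(H, j) = -j/50 (D(H, j) = j/(-50) = j*(-1/50) = -j/50)
(x(-2, -4) - 1*(-7)) + 49*D(-2, -5) = ((-2 - 4)/(-4 - 4) - 1*(-7)) + 49*(-1/50*(-5)) = (-6/(-8) + 7) + 49*(⅒) = (-⅛*(-6) + 7) + 49/10 = (¾ + 7) + 49/10 = 31/4 + 49/10 = 253/20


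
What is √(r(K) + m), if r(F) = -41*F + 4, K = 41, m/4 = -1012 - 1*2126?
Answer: 3*I*√1581 ≈ 119.29*I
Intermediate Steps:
m = -12552 (m = 4*(-1012 - 1*2126) = 4*(-1012 - 2126) = 4*(-3138) = -12552)
r(F) = 4 - 41*F
√(r(K) + m) = √((4 - 41*41) - 12552) = √((4 - 1681) - 12552) = √(-1677 - 12552) = √(-14229) = 3*I*√1581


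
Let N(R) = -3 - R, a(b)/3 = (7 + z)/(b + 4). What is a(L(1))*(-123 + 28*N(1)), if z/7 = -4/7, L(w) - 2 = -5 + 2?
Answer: -705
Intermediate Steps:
L(w) = -1 (L(w) = 2 + (-5 + 2) = 2 - 3 = -1)
z = -4 (z = 7*(-4/7) = -4)
a(b) = 9/(4 + b) (a(b) = 3*((7 - 4)/(b + 4)) = 3*(3/(4 + b)) = 9/(4 + b))
a(L(1))*(-123 + 28*N(1)) = (9/(4 - 1))*(-123 + 28*(-3 - 1*1)) = (9/3)*(-123 + 28*(-3 - 1)) = (9*(1/3))*(-123 + 28*(-4)) = 3*(-123 - 112) = 3*(-235) = -705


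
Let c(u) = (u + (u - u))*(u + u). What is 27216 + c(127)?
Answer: 59474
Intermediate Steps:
c(u) = 2*u² (c(u) = (u + 0)*(2*u) = u*(2*u) = 2*u²)
27216 + c(127) = 27216 + 2*127² = 27216 + 2*16129 = 27216 + 32258 = 59474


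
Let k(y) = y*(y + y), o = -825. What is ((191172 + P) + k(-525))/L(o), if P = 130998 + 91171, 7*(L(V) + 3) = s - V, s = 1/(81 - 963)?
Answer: 5955384834/709127 ≈ 8398.2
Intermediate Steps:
k(y) = 2*y**2 (k(y) = y*(2*y) = 2*y**2)
s = -1/882 (s = 1/(-882) = -1/882 ≈ -0.0011338)
L(V) = -18523/6174 - V/7 (L(V) = -3 + (-1/882 - V)/7 = -3 + (-1/6174 - V/7) = -18523/6174 - V/7)
P = 222169
((191172 + P) + k(-525))/L(o) = ((191172 + 222169) + 2*(-525)**2)/(-18523/6174 - 1/7*(-825)) = (413341 + 2*275625)/(-18523/6174 + 825/7) = (413341 + 551250)/(709127/6174) = 964591*(6174/709127) = 5955384834/709127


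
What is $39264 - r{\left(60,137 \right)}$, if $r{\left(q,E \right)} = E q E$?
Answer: $-1086876$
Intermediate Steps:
$r{\left(q,E \right)} = q E^{2}$
$39264 - r{\left(60,137 \right)} = 39264 - 60 \cdot 137^{2} = 39264 - 60 \cdot 18769 = 39264 - 1126140 = -1086876$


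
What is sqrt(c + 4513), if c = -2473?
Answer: 2*sqrt(510) ≈ 45.166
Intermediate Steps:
sqrt(c + 4513) = sqrt(-2473 + 4513) = sqrt(2040) = 2*sqrt(510)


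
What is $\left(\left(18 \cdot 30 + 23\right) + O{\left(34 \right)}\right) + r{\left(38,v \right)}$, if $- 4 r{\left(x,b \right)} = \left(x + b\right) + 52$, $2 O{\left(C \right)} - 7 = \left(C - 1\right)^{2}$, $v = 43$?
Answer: $\frac{4311}{4} \approx 1077.8$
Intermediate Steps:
$O{\left(C \right)} = \frac{7}{2} + \frac{\left(-1 + C\right)^{2}}{2}$ ($O{\left(C \right)} = \frac{7}{2} + \frac{\left(C - 1\right)^{2}}{2} = \frac{7}{2} + \frac{\left(-1 + C\right)^{2}}{2}$)
$r{\left(x,b \right)} = -13 - \frac{b}{4} - \frac{x}{4}$ ($r{\left(x,b \right)} = - \frac{\left(x + b\right) + 52}{4} = - \frac{\left(b + x\right) + 52}{4} = - \frac{52 + b + x}{4} = -13 - \frac{b}{4} - \frac{x}{4}$)
$\left(\left(18 \cdot 30 + 23\right) + O{\left(34 \right)}\right) + r{\left(38,v \right)} = \left(\left(18 \cdot 30 + 23\right) + \left(\frac{7}{2} + \frac{\left(-1 + 34\right)^{2}}{2}\right)\right) - \frac{133}{4} = \left(\left(540 + 23\right) + \left(\frac{7}{2} + \frac{33^{2}}{2}\right)\right) - \frac{133}{4} = \left(563 + \left(\frac{7}{2} + \frac{1}{2} \cdot 1089\right)\right) - \frac{133}{4} = \left(563 + \left(\frac{7}{2} + \frac{1089}{2}\right)\right) - \frac{133}{4} = \left(563 + 548\right) - \frac{133}{4} = 1111 - \frac{133}{4} = \frac{4311}{4}$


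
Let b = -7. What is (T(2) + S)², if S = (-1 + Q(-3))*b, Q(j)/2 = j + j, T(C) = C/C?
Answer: 8464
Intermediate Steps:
T(C) = 1
Q(j) = 4*j (Q(j) = 2*(j + j) = 2*(2*j) = 4*j)
S = 91 (S = (-1 + 4*(-3))*(-7) = (-1 - 12)*(-7) = -13*(-7) = 91)
(T(2) + S)² = (1 + 91)² = 92² = 8464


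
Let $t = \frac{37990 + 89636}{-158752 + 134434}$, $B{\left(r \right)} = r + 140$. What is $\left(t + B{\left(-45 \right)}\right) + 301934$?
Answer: $\frac{1224102266}{4053} \approx 3.0202 \cdot 10^{5}$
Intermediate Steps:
$B{\left(r \right)} = 140 + r$
$t = - \frac{21271}{4053}$ ($t = \frac{127626}{-24318} = 127626 \left(- \frac{1}{24318}\right) = - \frac{21271}{4053} \approx -5.2482$)
$\left(t + B{\left(-45 \right)}\right) + 301934 = \left(- \frac{21271}{4053} + \left(140 - 45\right)\right) + 301934 = \left(- \frac{21271}{4053} + 95\right) + 301934 = \frac{363764}{4053} + 301934 = \frac{1224102266}{4053}$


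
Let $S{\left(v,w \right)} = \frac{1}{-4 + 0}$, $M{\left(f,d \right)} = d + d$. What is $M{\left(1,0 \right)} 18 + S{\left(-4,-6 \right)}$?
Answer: $- \frac{1}{4} \approx -0.25$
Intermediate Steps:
$M{\left(f,d \right)} = 2 d$
$S{\left(v,w \right)} = - \frac{1}{4}$ ($S{\left(v,w \right)} = \frac{1}{-4} = - \frac{1}{4}$)
$M{\left(1,0 \right)} 18 + S{\left(-4,-6 \right)} = 2 \cdot 0 \cdot 18 - \frac{1}{4} = 0 \cdot 18 - \frac{1}{4} = 0 - \frac{1}{4} = - \frac{1}{4}$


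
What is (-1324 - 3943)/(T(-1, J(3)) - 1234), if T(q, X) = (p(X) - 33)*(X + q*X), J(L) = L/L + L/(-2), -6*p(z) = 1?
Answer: 5267/1234 ≈ 4.2682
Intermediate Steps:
p(z) = -1/6 (p(z) = -1/6*1 = -1/6)
J(L) = 1 - L/2 (J(L) = 1 + L*(-1/2) = 1 - L/2)
T(q, X) = -199*X/6 - 199*X*q/6 (T(q, X) = (-1/6 - 33)*(X + q*X) = -199*(X + X*q)/6 = -199*X/6 - 199*X*q/6)
(-1324 - 3943)/(T(-1, J(3)) - 1234) = (-1324 - 3943)/(-199*(1 - 1/2*3)*(1 - 1)/6 - 1234) = -5267/(-199/6*(1 - 3/2)*0 - 1234) = -5267/(-199/6*(-1/2)*0 - 1234) = -5267/(0 - 1234) = -5267/(-1234) = -5267*(-1/1234) = 5267/1234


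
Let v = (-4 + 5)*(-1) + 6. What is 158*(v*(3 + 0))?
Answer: 2370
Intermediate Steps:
v = 5 (v = 1*(-1) + 6 = -1 + 6 = 5)
158*(v*(3 + 0)) = 158*(5*(3 + 0)) = 158*(5*3) = 158*15 = 2370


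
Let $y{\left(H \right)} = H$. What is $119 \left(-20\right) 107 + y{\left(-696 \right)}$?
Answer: $-255356$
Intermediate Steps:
$119 \left(-20\right) 107 + y{\left(-696 \right)} = 119 \left(-20\right) 107 - 696 = \left(-2380\right) 107 - 696 = -254660 - 696 = -255356$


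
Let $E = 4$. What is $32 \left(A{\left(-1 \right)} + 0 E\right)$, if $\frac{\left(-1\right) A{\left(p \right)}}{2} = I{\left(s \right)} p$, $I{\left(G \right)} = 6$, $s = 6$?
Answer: $384$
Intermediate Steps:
$A{\left(p \right)} = - 12 p$ ($A{\left(p \right)} = - 2 \cdot 6 p = - 12 p$)
$32 \left(A{\left(-1 \right)} + 0 E\right) = 32 \left(\left(-12\right) \left(-1\right) + 0 \cdot 4\right) = 32 \left(12 + 0\right) = 32 \cdot 12 = 384$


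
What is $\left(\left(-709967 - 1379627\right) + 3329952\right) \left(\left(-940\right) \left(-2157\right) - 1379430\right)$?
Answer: $803938037700$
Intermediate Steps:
$\left(\left(-709967 - 1379627\right) + 3329952\right) \left(\left(-940\right) \left(-2157\right) - 1379430\right) = \left(\left(-709967 - 1379627\right) + 3329952\right) \left(2027580 - 1379430\right) = \left(-2089594 + 3329952\right) 648150 = 1240358 \cdot 648150 = 803938037700$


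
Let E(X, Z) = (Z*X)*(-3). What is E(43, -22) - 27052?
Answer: -24214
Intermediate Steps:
E(X, Z) = -3*X*Z (E(X, Z) = (X*Z)*(-3) = -3*X*Z)
E(43, -22) - 27052 = -3*43*(-22) - 27052 = 2838 - 27052 = -24214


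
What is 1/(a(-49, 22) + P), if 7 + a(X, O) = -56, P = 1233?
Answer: 1/1170 ≈ 0.00085470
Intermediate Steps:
a(X, O) = -63 (a(X, O) = -7 - 56 = -63)
1/(a(-49, 22) + P) = 1/(-63 + 1233) = 1/1170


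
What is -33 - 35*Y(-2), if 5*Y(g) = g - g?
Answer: -33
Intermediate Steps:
Y(g) = 0 (Y(g) = (g - g)/5 = (⅕)*0 = 0)
-33 - 35*Y(-2) = -33 - 35*0 = -33 + 0 = -33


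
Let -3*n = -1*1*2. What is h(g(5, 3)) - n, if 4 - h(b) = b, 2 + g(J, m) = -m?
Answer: 25/3 ≈ 8.3333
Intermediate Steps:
g(J, m) = -2 - m
h(b) = 4 - b
n = 2/3 (n = -(-1*1)*2/3 = -(-1)*2/3 = -1/3*(-2) = 2/3 ≈ 0.66667)
h(g(5, 3)) - n = (4 - (-2 - 1*3)) - 1*2/3 = (4 - (-2 - 3)) - 2/3 = (4 - 1*(-5)) - 2/3 = (4 + 5) - 2/3 = 9 - 2/3 = 25/3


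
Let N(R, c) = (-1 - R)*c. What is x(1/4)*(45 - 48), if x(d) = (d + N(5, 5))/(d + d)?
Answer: 357/2 ≈ 178.50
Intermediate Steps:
N(R, c) = c*(-1 - R)
x(d) = (-30 + d)/(2*d) (x(d) = (d - 1*5*(1 + 5))/(d + d) = (d - 1*5*6)/((2*d)) = (d - 30)*(1/(2*d)) = (-30 + d)*(1/(2*d)) = (-30 + d)/(2*d))
x(1/4)*(45 - 48) = ((-30 + 1/4)/(2*(1/4)))*(45 - 48) = ((-30 + ¼)/(2*(¼)))*(-3) = ((½)*4*(-119/4))*(-3) = -119/2*(-3) = 357/2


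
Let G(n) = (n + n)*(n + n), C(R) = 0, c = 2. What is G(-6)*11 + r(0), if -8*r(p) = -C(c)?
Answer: 1584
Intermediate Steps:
r(p) = 0 (r(p) = -(-1)*0/8 = -⅛*0 = 0)
G(n) = 4*n² (G(n) = (2*n)*(2*n) = 4*n²)
G(-6)*11 + r(0) = (4*(-6)²)*11 + 0 = (4*36)*11 + 0 = 144*11 + 0 = 1584 + 0 = 1584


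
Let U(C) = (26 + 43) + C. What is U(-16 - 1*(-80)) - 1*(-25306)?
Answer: 25439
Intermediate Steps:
U(C) = 69 + C
U(-16 - 1*(-80)) - 1*(-25306) = (69 + (-16 - 1*(-80))) - 1*(-25306) = (69 + (-16 + 80)) + 25306 = (69 + 64) + 25306 = 133 + 25306 = 25439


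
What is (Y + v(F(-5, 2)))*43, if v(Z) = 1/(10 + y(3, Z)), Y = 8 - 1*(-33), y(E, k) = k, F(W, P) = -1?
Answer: 15910/9 ≈ 1767.8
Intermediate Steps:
Y = 41 (Y = 8 + 33 = 41)
v(Z) = 1/(10 + Z)
(Y + v(F(-5, 2)))*43 = (41 + 1/(10 - 1))*43 = (41 + 1/9)*43 = (41 + ⅑)*43 = (370/9)*43 = 15910/9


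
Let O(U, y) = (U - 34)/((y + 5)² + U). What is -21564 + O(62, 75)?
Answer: -69673270/3231 ≈ -21564.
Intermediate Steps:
O(U, y) = (-34 + U)/(U + (5 + y)²) (O(U, y) = (-34 + U)/((5 + y)² + U) = (-34 + U)/(U + (5 + y)²))
-21564 + O(62, 75) = -21564 + (-34 + 62)/(62 + (5 + 75)²) = -21564 + 28/(62 + 80²) = -21564 + 28/(62 + 6400) = -21564 + 28/6462 = -21564 + (1/6462)*28 = -21564 + 14/3231 = -69673270/3231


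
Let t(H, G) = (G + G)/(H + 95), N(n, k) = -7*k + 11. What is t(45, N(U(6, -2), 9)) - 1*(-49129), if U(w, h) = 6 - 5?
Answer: 1719489/35 ≈ 49128.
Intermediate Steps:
U(w, h) = 1
N(n, k) = 11 - 7*k
t(H, G) = 2*G/(95 + H) (t(H, G) = (2*G)/(95 + H) = 2*G/(95 + H))
t(45, N(U(6, -2), 9)) - 1*(-49129) = 2*(11 - 7*9)/(95 + 45) - 1*(-49129) = 2*(11 - 63)/140 + 49129 = 2*(-52)*(1/140) + 49129 = -26/35 + 49129 = 1719489/35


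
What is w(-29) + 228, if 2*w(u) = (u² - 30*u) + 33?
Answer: 1100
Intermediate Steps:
w(u) = 33/2 + u²/2 - 15*u (w(u) = ((u² - 30*u) + 33)/2 = (33 + u² - 30*u)/2 = 33/2 + u²/2 - 15*u)
w(-29) + 228 = (33/2 + (½)*(-29)² - 15*(-29)) + 228 = (33/2 + (½)*841 + 435) + 228 = (33/2 + 841/2 + 435) + 228 = 872 + 228 = 1100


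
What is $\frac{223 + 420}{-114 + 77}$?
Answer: $- \frac{643}{37} \approx -17.378$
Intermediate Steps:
$\frac{223 + 420}{-114 + 77} = \frac{643}{-37} = 643 \left(- \frac{1}{37}\right) = - \frac{643}{37}$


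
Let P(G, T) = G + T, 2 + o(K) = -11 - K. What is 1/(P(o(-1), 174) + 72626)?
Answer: 1/72788 ≈ 1.3739e-5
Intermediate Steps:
o(K) = -13 - K (o(K) = -2 + (-11 - K) = -13 - K)
1/(P(o(-1), 174) + 72626) = 1/(((-13 - 1*(-1)) + 174) + 72626) = 1/(((-13 + 1) + 174) + 72626) = 1/((-12 + 174) + 72626) = 1/(162 + 72626) = 1/72788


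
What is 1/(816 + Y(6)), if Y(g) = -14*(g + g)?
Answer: 1/648 ≈ 0.0015432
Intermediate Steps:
Y(g) = -28*g
1/(816 + Y(6)) = 1/(816 - 28*6) = 1/(816 - 168) = 1/648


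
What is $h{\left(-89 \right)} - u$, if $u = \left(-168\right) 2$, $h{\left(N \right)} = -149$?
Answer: $187$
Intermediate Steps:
$u = -336$
$h{\left(-89 \right)} - u = -149 - -336 = -149 + 336 = 187$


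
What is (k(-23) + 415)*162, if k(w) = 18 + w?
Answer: 66420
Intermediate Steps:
(k(-23) + 415)*162 = ((18 - 23) + 415)*162 = (-5 + 415)*162 = 410*162 = 66420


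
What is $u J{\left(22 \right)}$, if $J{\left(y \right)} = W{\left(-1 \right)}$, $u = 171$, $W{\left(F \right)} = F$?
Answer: $-171$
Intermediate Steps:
$J{\left(y \right)} = -1$
$u J{\left(22 \right)} = 171 \left(-1\right) = -171$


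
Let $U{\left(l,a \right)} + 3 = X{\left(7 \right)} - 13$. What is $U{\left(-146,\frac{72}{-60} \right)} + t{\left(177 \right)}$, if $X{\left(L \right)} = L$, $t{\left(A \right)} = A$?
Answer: $168$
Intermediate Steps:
$U{\left(l,a \right)} = -9$ ($U{\left(l,a \right)} = -3 + \left(7 - 13\right) = -3 - 6 = -9$)
$U{\left(-146,\frac{72}{-60} \right)} + t{\left(177 \right)} = -9 + 177 = 168$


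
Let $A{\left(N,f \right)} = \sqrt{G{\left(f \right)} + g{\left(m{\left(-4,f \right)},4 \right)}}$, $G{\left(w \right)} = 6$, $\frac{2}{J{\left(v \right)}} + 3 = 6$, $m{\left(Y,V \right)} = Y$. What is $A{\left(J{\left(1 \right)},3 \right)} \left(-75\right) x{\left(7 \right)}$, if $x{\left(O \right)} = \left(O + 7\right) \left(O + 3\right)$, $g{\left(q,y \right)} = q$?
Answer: $- 10500 \sqrt{2} \approx -14849.0$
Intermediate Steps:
$J{\left(v \right)} = \frac{2}{3}$ ($J{\left(v \right)} = \frac{2}{-3 + 6} = \frac{2}{3}$)
$x{\left(O \right)} = \left(3 + O\right) \left(7 + O\right)$ ($x{\left(O \right)} = \left(7 + O\right) \left(3 + O\right) = \left(3 + O\right) \left(7 + O\right)$)
$A{\left(N,f \right)} = \sqrt{2}$ ($A{\left(N,f \right)} = \sqrt{6 - 4} = \sqrt{2}$)
$A{\left(J{\left(1 \right)},3 \right)} \left(-75\right) x{\left(7 \right)} = \sqrt{2} \left(-75\right) \left(21 + 7^{2} + 10 \cdot 7\right) = - 75 \sqrt{2} \left(21 + 49 + 70\right) = - 75 \sqrt{2} \cdot 140 = - 10500 \sqrt{2}$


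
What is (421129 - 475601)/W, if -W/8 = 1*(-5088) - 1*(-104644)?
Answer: 6809/99556 ≈ 0.068394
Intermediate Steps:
W = -796448 (W = -8*(1*(-5088) - 1*(-104644)) = -8*(-5088 + 104644) = -8*99556 = -796448)
(421129 - 475601)/W = (421129 - 475601)/(-796448) = -54472*(-1/796448) = 6809/99556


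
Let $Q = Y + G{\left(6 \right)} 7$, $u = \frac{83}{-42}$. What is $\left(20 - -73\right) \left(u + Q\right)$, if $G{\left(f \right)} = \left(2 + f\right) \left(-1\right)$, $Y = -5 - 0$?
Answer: $- \frac{81995}{14} \approx -5856.8$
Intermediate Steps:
$Y = -5$ ($Y = -5 + 0 = -5$)
$G{\left(f \right)} = -2 - f$
$u = - \frac{83}{42}$ ($u = 83 \left(- \frac{1}{42}\right) = - \frac{83}{42} \approx -1.9762$)
$Q = -61$ ($Q = -5 + \left(-2 - 6\right) 7 = -5 - 56 = -61$)
$\left(20 - -73\right) \left(u + Q\right) = \left(20 - -73\right) \left(- \frac{83}{42} - 61\right) = \left(20 + 73\right) \left(- \frac{2645}{42}\right) = 93 \left(- \frac{2645}{42}\right) = - \frac{81995}{14}$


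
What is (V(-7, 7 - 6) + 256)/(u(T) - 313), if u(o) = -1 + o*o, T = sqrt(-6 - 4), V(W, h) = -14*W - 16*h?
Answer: -169/162 ≈ -1.0432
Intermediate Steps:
V(W, h) = -16*h - 14*W
T = I*sqrt(10) (T = sqrt(-10) = I*sqrt(10) ≈ 3.1623*I)
u(o) = -1 + o**2
(V(-7, 7 - 6) + 256)/(u(T) - 313) = ((-16*(7 - 6) - 14*(-7)) + 256)/((-1 + (I*sqrt(10))**2) - 313) = ((-16*1 + 98) + 256)/((-1 - 10) - 313) = ((-16 + 98) + 256)/(-11 - 313) = (82 + 256)/(-324) = 338*(-1/324) = -169/162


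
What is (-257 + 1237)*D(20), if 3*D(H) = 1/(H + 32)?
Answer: 245/39 ≈ 6.2821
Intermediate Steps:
D(H) = 1/(3*(32 + H)) (D(H) = 1/(3*(H + 32)) = 1/(3*(32 + H)))
(-257 + 1237)*D(20) = (-257 + 1237)*(1/(3*(32 + 20))) = 980*((1/3)/52) = 980*((1/3)*(1/52)) = 980*(1/156) = 245/39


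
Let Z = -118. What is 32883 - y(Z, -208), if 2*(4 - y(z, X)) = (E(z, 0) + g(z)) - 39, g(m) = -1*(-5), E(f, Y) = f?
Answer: 32803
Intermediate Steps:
g(m) = 5
y(z, X) = 21 - z/2 (y(z, X) = 4 - ((z + 5) - 39)/2 = 4 - ((5 + z) - 39)/2 = 4 - (-34 + z)/2 = 4 + (17 - z/2) = 21 - z/2)
32883 - y(Z, -208) = 32883 - (21 - ½*(-118)) = 32883 - (21 + 59) = 32883 - 1*80 = 32883 - 80 = 32803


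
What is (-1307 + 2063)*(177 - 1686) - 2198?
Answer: -1143002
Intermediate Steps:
(-1307 + 2063)*(177 - 1686) - 2198 = 756*(-1509) - 2198 = -1140804 - 2198 = -1143002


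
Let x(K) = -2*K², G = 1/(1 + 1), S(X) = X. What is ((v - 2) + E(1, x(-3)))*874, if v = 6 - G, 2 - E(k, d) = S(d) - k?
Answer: 21413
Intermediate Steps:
G = ½ (G = 1/2 = ½ ≈ 0.50000)
E(k, d) = 2 + k - d (E(k, d) = 2 - (d - k) = 2 + (k - d) = 2 + k - d)
v = 11/2 (v = 6 - 1*½ = 6 - ½ = 11/2 ≈ 5.5000)
((v - 2) + E(1, x(-3)))*874 = ((11/2 - 2) + (2 + 1 - (-2)*(-3)²))*874 = (7/2 + (2 + 1 - (-2)*9))*874 = (7/2 + (2 + 1 - 1*(-18)))*874 = (7/2 + (2 + 1 + 18))*874 = (7/2 + 21)*874 = (49/2)*874 = 21413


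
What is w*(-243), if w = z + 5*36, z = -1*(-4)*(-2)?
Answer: -41796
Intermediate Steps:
z = -8 (z = 4*(-2) = -8)
w = 172 (w = -8 + 5*36 = -8 + 180 = 172)
w*(-243) = 172*(-243) = -41796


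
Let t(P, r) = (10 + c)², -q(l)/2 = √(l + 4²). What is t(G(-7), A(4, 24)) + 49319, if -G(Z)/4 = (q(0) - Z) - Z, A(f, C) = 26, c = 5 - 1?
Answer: 49515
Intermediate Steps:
q(l) = -2*√(16 + l) (q(l) = -2*√(l + 4²) = -2*√(l + 16) = -2*√(16 + l))
c = 4
G(Z) = 32 + 8*Z (G(Z) = -4*((-2*√(16 + 0) - Z) - Z) = -4*((-2*√16 - Z) - Z) = -4*((-2*4 - Z) - Z) = -4*((-8 - Z) - Z) = -4*(-8 - 2*Z) = 32 + 8*Z)
t(P, r) = 196 (t(P, r) = (10 + 4)² = 14² = 196)
t(G(-7), A(4, 24)) + 49319 = 196 + 49319 = 49515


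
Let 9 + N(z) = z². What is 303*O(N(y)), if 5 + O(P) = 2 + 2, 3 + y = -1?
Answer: -303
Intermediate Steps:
y = -4 (y = -3 - 1 = -4)
N(z) = -9 + z²
O(P) = -1 (O(P) = -5 + (2 + 2) = -5 + 4 = -1)
303*O(N(y)) = 303*(-1) = -303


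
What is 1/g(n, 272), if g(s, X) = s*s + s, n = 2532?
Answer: 1/6413556 ≈ 1.5592e-7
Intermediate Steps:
g(s, X) = s + s² (g(s, X) = s² + s = s + s²)
1/g(n, 272) = 1/(2532*(1 + 2532)) = 1/(2532*2533) = 1/6413556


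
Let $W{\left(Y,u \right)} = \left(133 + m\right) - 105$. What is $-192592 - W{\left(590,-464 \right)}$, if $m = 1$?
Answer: $-192621$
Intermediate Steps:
$W{\left(Y,u \right)} = 29$ ($W{\left(Y,u \right)} = \left(133 + 1\right) - 105 = 134 - 105 = 29$)
$-192592 - W{\left(590,-464 \right)} = -192592 - 29 = -192621$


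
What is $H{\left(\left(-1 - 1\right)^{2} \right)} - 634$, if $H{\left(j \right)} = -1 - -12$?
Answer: $-623$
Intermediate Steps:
$H{\left(j \right)} = 11$ ($H{\left(j \right)} = -1 + 12 = 11$)
$H{\left(\left(-1 - 1\right)^{2} \right)} - 634 = 11 - 634 = -623$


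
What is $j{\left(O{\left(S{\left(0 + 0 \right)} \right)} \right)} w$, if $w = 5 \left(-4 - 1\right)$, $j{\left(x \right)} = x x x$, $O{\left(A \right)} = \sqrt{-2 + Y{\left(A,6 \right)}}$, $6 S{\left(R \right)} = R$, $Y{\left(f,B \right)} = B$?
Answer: $-200$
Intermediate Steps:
$S{\left(R \right)} = \frac{R}{6}$
$O{\left(A \right)} = 2$ ($O{\left(A \right)} = \sqrt{-2 + 6} = \sqrt{4} = 2$)
$j{\left(x \right)} = x^{3}$ ($j{\left(x \right)} = x^{2} x = x^{3}$)
$w = -25$ ($w = 5 \left(-5\right) = -25$)
$j{\left(O{\left(S{\left(0 + 0 \right)} \right)} \right)} w = 2^{3} \left(-25\right) = 8 \left(-25\right) = -200$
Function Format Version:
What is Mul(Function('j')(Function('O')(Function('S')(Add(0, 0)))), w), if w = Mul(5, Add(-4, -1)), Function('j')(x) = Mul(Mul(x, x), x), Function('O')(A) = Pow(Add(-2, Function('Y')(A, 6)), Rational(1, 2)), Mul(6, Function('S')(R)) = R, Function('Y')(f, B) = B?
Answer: -200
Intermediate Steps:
Function('S')(R) = Mul(Rational(1, 6), R)
Function('O')(A) = 2 (Function('O')(A) = Pow(Add(-2, 6), Rational(1, 2)) = Pow(4, Rational(1, 2)) = 2)
Function('j')(x) = Pow(x, 3) (Function('j')(x) = Mul(Pow(x, 2), x) = Pow(x, 3))
w = -25 (w = Mul(5, -5) = -25)
Mul(Function('j')(Function('O')(Function('S')(Add(0, 0)))), w) = Mul(Pow(2, 3), -25) = Mul(8, -25) = -200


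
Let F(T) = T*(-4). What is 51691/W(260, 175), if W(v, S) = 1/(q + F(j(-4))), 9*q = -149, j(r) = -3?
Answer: -2119331/9 ≈ -2.3548e+5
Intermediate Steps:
F(T) = -4*T
q = -149/9 (q = (⅑)*(-149) = -149/9 ≈ -16.556)
W(v, S) = -9/41 (W(v, S) = 1/(-149/9 - 4*(-3)) = 1/(-149/9 + 12) = 1/(-41/9) = -9/41)
51691/W(260, 175) = 51691/(-9/41) = 51691*(-41/9) = -2119331/9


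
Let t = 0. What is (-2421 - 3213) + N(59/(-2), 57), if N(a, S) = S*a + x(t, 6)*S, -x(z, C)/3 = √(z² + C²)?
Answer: -16683/2 ≈ -8341.5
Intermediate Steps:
x(z, C) = -3*√(C² + z²) (x(z, C) = -3*√(z² + C²) = -3*√(C² + z²))
N(a, S) = -18*S + S*a (N(a, S) = S*a + (-3*√(6² + 0²))*S = S*a + (-3*√(36 + 0))*S = S*a + (-3*√36)*S = S*a + (-3*6)*S = S*a - 18*S = -18*S + S*a)
(-2421 - 3213) + N(59/(-2), 57) = (-2421 - 3213) + 57*(-18 + 59/(-2)) = -5634 + 57*(-18 + 59*(-½)) = -5634 + 57*(-18 - 59/2) = -5634 + 57*(-95/2) = -5634 - 5415/2 = -16683/2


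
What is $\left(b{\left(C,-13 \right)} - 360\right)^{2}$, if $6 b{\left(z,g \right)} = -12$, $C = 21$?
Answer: $131044$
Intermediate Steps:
$b{\left(z,g \right)} = -2$ ($b{\left(z,g \right)} = \frac{1}{6} \left(-12\right) = -2$)
$\left(b{\left(C,-13 \right)} - 360\right)^{2} = \left(-2 - 360\right)^{2} = \left(-362\right)^{2} = 131044$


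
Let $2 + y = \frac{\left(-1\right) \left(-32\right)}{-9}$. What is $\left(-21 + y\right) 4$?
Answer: $- \frac{956}{9} \approx -106.22$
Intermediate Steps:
$y = - \frac{50}{9}$ ($y = -2 + \frac{\left(-1\right) \left(-32\right)}{-9} = -2 + 32 \left(- \frac{1}{9}\right) = -2 - \frac{32}{9} = - \frac{50}{9} \approx -5.5556$)
$\left(-21 + y\right) 4 = \left(-21 - \frac{50}{9}\right) 4 = \left(- \frac{239}{9}\right) 4 = - \frac{956}{9}$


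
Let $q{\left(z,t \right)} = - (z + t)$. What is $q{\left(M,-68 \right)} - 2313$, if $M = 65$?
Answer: $-2310$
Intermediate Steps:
$q{\left(z,t \right)} = - t - z$ ($q{\left(z,t \right)} = - (t + z) = - t - z$)
$q{\left(M,-68 \right)} - 2313 = \left(\left(-1\right) \left(-68\right) - 65\right) - 2313 = \left(68 - 65\right) - 2313 = 3 - 2313 = -2310$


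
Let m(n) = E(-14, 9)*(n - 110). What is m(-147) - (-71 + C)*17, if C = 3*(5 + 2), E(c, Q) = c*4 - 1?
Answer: 15499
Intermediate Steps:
E(c, Q) = -1 + 4*c (E(c, Q) = 4*c - 1 = -1 + 4*c)
C = 21 (C = 3*7 = 21)
m(n) = 6270 - 57*n (m(n) = (-1 + 4*(-14))*(n - 110) = (-1 - 56)*(-110 + n) = -57*(-110 + n) = 6270 - 57*n)
m(-147) - (-71 + C)*17 = (6270 - 57*(-147)) - (-71 + 21)*17 = (6270 + 8379) - (-50)*17 = 14649 - 1*(-850) = 14649 + 850 = 15499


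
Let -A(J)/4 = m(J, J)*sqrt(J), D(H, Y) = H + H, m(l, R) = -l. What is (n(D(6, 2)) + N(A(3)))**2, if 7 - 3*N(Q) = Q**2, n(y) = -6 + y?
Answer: 165649/9 ≈ 18405.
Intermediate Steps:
D(H, Y) = 2*H
A(J) = 4*J**(3/2) (A(J) = -4*(-J)*sqrt(J) = -(-4)*J**(3/2) = 4*J**(3/2))
N(Q) = 7/3 - Q**2/3
(n(D(6, 2)) + N(A(3)))**2 = ((-6 + 2*6) + (7/3 - (4*3**(3/2))**2/3))**2 = ((-6 + 12) + (7/3 - (4*(3*sqrt(3)))**2/3))**2 = (6 + (7/3 - (12*sqrt(3))**2/3))**2 = (6 + (7/3 - 1/3*432))**2 = (6 + (7/3 - 144))**2 = (6 - 425/3)**2 = (-407/3)**2 = 165649/9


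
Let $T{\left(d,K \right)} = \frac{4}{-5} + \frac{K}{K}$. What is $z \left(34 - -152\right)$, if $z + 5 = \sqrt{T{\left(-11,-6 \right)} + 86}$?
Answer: $-930 + \frac{186 \sqrt{2155}}{5} \approx 796.9$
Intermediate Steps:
$T{\left(d,K \right)} = \frac{1}{5}$ ($T{\left(d,K \right)} = 4 \left(- \frac{1}{5}\right) + 1 = - \frac{4}{5} + 1 = \frac{1}{5}$)
$z = -5 + \frac{\sqrt{2155}}{5}$ ($z = -5 + \sqrt{\frac{1}{5} + 86} = -5 + \sqrt{\frac{431}{5}} = -5 + \frac{\sqrt{2155}}{5} \approx 4.2844$)
$z \left(34 - -152\right) = \left(-5 + \frac{\sqrt{2155}}{5}\right) \left(34 - -152\right) = \left(-5 + \frac{\sqrt{2155}}{5}\right) \left(34 + 152\right) = \left(-5 + \frac{\sqrt{2155}}{5}\right) 186 = -930 + \frac{186 \sqrt{2155}}{5}$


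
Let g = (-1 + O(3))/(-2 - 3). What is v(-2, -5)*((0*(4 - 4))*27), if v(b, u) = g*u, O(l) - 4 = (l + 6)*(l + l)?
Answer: 0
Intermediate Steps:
O(l) = 4 + 2*l*(6 + l) (O(l) = 4 + (l + 6)*(l + l) = 4 + (6 + l)*(2*l) = 4 + 2*l*(6 + l))
g = -57/5 (g = (-1 + (4 + 2*3² + 12*3))/(-2 - 3) = (-1 + (4 + 2*9 + 36))/(-5) = (-1 + (4 + 18 + 36))*(-⅕) = (-1 + 58)*(-⅕) = 57*(-⅕) = -57/5 ≈ -11.400)
v(b, u) = -57*u/5
v(-2, -5)*((0*(4 - 4))*27) = (-57/5*(-5))*((0*(4 - 4))*27) = 57*((0*0)*27) = 57*(0*27) = 57*0 = 0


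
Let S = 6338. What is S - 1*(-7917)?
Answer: 14255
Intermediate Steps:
S - 1*(-7917) = 6338 - 1*(-7917) = 6338 + 7917 = 14255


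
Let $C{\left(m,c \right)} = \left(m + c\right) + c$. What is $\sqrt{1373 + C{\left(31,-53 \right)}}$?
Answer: $\sqrt{1298} \approx 36.028$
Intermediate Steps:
$C{\left(m,c \right)} = m + 2 c$ ($C{\left(m,c \right)} = \left(c + m\right) + c = m + 2 c$)
$\sqrt{1373 + C{\left(31,-53 \right)}} = \sqrt{1373 + \left(31 + 2 \left(-53\right)\right)} = \sqrt{1373 + \left(31 - 106\right)} = \sqrt{1373 - 75} = \sqrt{1298}$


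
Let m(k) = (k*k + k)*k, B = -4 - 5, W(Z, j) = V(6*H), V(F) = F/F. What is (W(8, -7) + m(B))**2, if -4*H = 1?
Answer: 418609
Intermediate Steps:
H = -1/4 (H = -1/4*1 = -1/4 ≈ -0.25000)
V(F) = 1
W(Z, j) = 1
B = -9
m(k) = k*(k + k**2) (m(k) = (k**2 + k)*k = (k + k**2)*k = k*(k + k**2))
(W(8, -7) + m(B))**2 = (1 + (-9)**2*(1 - 9))**2 = (1 + 81*(-8))**2 = (1 - 648)**2 = (-647)**2 = 418609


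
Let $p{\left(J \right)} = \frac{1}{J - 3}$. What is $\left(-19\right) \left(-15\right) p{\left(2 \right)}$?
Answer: $-285$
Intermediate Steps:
$p{\left(J \right)} = \frac{1}{-3 + J}$
$\left(-19\right) \left(-15\right) p{\left(2 \right)} = \frac{\left(-19\right) \left(-15\right)}{-3 + 2} = \frac{285}{-1} = 285 \left(-1\right) = -285$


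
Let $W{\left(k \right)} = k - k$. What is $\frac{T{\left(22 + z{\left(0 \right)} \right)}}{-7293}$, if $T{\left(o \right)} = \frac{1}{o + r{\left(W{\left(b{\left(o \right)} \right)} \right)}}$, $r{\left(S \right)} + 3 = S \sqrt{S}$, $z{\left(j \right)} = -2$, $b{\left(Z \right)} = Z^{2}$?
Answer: $- \frac{1}{123981} \approx -8.0657 \cdot 10^{-6}$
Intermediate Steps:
$W{\left(k \right)} = 0$
$r{\left(S \right)} = -3 + S^{\frac{3}{2}}$ ($r{\left(S \right)} = -3 + S \sqrt{S} = -3 + S^{\frac{3}{2}}$)
$T{\left(o \right)} = \frac{1}{-3 + o}$ ($T{\left(o \right)} = \frac{1}{o - \left(3 - 0^{\frac{3}{2}}\right)} = \frac{1}{o + \left(-3 + 0\right)} = \frac{1}{o - 3} = \frac{1}{-3 + o}$)
$\frac{T{\left(22 + z{\left(0 \right)} \right)}}{-7293} = \frac{1}{\left(-3 + \left(22 - 2\right)\right) \left(-7293\right)} = \frac{1}{-3 + 20} \left(- \frac{1}{7293}\right) = \frac{1}{17} \left(- \frac{1}{7293}\right) = - \frac{1}{123981}$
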